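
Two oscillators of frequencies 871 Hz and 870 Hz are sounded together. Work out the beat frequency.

1 Hz

The beat frequency equals the magnitude of the frequency difference.
|871 − 870| = 1 Hz.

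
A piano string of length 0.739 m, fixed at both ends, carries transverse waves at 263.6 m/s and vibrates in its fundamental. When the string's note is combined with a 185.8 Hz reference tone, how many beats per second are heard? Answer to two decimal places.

7.45 Hz

For a string fixed at both ends, f_n = n·v/(2L) = 1·263.6/(2·0.739) = 178.3491 Hz.
f_beat = |178.3491 − 185.8| = 7.45 Hz.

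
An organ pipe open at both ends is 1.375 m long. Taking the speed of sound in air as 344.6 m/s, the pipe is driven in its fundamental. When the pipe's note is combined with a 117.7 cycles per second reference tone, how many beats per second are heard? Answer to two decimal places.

Open pipe: f_n = n·v/(2L) = 1·344.6/(2·1.375) = 125.3091 Hz.
f_beat = |125.3091 − 117.7| = 7.61 Hz.

7.61 Hz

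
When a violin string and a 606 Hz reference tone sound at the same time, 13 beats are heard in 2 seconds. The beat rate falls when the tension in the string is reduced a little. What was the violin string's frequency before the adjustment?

Beat frequency = 13/2 = 6.5 Hz.
|f − 606| = 6.5, so the violin string was at either 599.5 Hz or 612.5 Hz.
Lower tension means lower frequency; the adjustment lowers the violin string's frequency.
The beat rate fell, so the adjustment moved the violin string toward 606 Hz — it must have started above the reference.

612.5 Hz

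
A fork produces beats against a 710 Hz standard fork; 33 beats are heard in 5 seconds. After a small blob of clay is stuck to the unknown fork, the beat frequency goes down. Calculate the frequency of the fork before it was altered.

Beat frequency = 33/5 = 6.6 Hz.
|f − 710| = 6.6, so the fork was at either 703.4 Hz or 716.6 Hz.
Adding mass to a fork lowers its frequency; the adjustment lowers the fork's frequency.
The beat rate fell, so the adjustment moved the fork toward 710 Hz — it must have started above the reference.

716.6 Hz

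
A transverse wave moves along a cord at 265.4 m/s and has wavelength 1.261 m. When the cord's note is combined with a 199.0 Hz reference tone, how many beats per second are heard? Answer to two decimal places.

Source frequency f = v/λ = 265.4/1.261 = 210.4679 Hz.
f_beat = |210.4679 − 199.0| = 11.47 Hz.

11.47 Hz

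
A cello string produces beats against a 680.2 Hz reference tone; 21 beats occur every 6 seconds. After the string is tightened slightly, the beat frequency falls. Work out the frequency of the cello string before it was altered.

Beat frequency = 21/6 = 3.5 Hz.
|f − 680.2| = 3.5, so the cello string was at either 676.7 Hz or 683.7 Hz.
Increasing tension raises a string's frequency; the adjustment raises the cello string's frequency.
The beat rate fell, so the adjustment moved the cello string toward 680.2 Hz — it must have started below the reference.

676.7 Hz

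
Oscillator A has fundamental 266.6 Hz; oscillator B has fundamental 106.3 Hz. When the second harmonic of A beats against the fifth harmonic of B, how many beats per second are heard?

Second harmonic of the first: 2·266.6 = 533.2 Hz.
Fifth harmonic of the second: 5·106.3 = 531.5 Hz.
f_beat = |533.2 − 531.5| = 1.7 Hz.

1.7 Hz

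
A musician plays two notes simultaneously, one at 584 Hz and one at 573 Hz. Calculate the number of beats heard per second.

11 Hz

Beats arise from superposition of two nearby frequencies; the beat rate is |f₁ − f₂|.
|584 − 573| = 11 Hz.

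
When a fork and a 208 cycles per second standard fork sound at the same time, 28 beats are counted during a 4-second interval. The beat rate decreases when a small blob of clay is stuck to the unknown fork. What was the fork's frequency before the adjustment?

Beat frequency = 28/4 = 7 Hz.
|f − 208| = 7, so the fork was at either 201 Hz or 215 Hz.
Adding mass to a fork lowers its frequency; the adjustment lowers the fork's frequency.
The beat rate fell, so the adjustment moved the fork toward 208 Hz — it must have started above the reference.

215 Hz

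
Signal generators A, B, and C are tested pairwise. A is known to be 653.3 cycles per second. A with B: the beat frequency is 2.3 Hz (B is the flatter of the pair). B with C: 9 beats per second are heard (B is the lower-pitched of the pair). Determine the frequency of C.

B is below A, so f_B = 653.3 − 2.3 = 651 Hz.
C is above B, so f_C = 651 + 9 = 660 Hz.

660 Hz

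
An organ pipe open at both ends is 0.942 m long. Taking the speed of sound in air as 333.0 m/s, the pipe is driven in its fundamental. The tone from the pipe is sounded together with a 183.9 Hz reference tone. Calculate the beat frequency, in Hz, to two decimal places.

Open pipe: f_n = n·v/(2L) = 1·333.0/(2·0.942) = 176.7516 Hz.
f_beat = |176.7516 − 183.9| = 7.15 Hz.

7.15 Hz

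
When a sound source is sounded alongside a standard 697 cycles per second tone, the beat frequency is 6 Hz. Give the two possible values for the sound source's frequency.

|f − 697| = 6, so f = 697 ± 6.

691 Hz or 703 Hz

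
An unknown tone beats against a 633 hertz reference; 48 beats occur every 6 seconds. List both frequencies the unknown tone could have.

Beat frequency = 48/6 = 8 Hz.
|f − 633| = 8, so f = 633 ± 8.

625 Hz or 641 Hz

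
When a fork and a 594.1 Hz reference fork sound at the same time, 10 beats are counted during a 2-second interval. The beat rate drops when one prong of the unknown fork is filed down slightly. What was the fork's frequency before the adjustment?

Beat frequency = 10/2 = 5 Hz.
|f − 594.1| = 5, so the fork was at either 589.1 Hz or 599.1 Hz.
Filing a prong removes mass and raises the fork's frequency; the adjustment raises the fork's frequency.
The beat rate fell, so the adjustment moved the fork toward 594.1 Hz — it must have started below the reference.

589.1 Hz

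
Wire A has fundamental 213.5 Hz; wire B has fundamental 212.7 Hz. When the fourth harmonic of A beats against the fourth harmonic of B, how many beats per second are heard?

Fourth harmonic of the first: 4·213.5 = 854.0 Hz.
Fourth harmonic of the second: 4·212.7 = 850.8 Hz.
f_beat = |854.0 − 850.8| = 3.2 Hz.

3.2 Hz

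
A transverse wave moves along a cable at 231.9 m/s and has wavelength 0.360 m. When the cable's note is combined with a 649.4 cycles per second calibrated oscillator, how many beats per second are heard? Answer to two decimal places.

5.23 Hz

Source frequency f = v/λ = 231.9/0.360 = 644.1667 Hz.
f_beat = |644.1667 − 649.4| = 5.23 Hz.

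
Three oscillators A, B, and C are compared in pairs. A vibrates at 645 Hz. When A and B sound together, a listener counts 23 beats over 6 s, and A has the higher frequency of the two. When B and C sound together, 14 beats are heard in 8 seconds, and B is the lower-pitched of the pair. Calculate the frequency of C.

A–B: Beat frequency = 23/6 = 3.8333 Hz.
B is below A, so f_B = 645 − 3.8333 = 641.1667 Hz.
B–C: Beat frequency = 14/8 = 1.75 Hz.
C is above B, so f_C = 641.1667 + 1.75 = 642.9167 Hz.

642.9167 Hz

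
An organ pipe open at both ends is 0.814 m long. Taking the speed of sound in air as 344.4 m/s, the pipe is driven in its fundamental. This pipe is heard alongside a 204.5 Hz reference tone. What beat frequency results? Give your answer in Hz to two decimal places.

Open pipe: f_n = n·v/(2L) = 1·344.4/(2·0.814) = 211.5479 Hz.
f_beat = |211.5479 − 204.5| = 7.05 Hz.

7.05 Hz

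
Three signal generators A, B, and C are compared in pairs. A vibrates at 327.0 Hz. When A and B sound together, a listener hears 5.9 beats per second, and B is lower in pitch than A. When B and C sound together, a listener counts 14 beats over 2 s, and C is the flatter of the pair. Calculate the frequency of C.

B is below A, so f_B = 327.0 − 5.9 = 321.1 Hz.
B–C: Beat frequency = 14/2 = 7 Hz.
C is below B, so f_C = 321.1 − 7 = 314.1 Hz.

314.1 Hz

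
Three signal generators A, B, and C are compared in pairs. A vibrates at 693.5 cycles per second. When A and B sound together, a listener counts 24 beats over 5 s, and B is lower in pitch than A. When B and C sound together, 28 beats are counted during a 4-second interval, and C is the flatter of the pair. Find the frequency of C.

681.7 Hz

A–B: Beat frequency = 24/5 = 4.8 Hz.
B is below A, so f_B = 693.5 − 4.8 = 688.7 Hz.
B–C: Beat frequency = 28/4 = 7 Hz.
C is below B, so f_C = 688.7 − 7 = 681.7 Hz.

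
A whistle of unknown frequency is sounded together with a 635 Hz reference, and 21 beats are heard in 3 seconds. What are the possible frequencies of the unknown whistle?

Beat frequency = 21/3 = 7 Hz.
|f − 635| = 7, so f = 635 ± 7.

628 Hz or 642 Hz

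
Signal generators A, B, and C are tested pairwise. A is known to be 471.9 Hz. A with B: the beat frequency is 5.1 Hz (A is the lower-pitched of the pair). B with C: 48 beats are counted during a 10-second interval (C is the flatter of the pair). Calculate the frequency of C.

472.2 Hz

B is above A, so f_B = 471.9 + 5.1 = 477 Hz.
B–C: Beat frequency = 48/10 = 4.8 Hz.
C is below B, so f_C = 477 − 4.8 = 472.2 Hz.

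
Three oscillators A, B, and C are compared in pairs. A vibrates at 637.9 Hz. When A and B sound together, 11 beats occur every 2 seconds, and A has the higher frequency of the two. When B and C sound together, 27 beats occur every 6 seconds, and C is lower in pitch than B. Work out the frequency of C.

627.9 Hz

A–B: Beat frequency = 11/2 = 5.5 Hz.
B is below A, so f_B = 637.9 − 5.5 = 632.4 Hz.
B–C: Beat frequency = 27/6 = 4.5 Hz.
C is below B, so f_C = 632.4 − 4.5 = 627.9 Hz.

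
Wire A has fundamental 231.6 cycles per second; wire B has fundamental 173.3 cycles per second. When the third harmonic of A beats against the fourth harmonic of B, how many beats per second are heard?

1.6 Hz

Third harmonic of the first: 3·231.6 = 694.8 Hz.
Fourth harmonic of the second: 4·173.3 = 693.2 Hz.
f_beat = |694.8 − 693.2| = 1.6 Hz.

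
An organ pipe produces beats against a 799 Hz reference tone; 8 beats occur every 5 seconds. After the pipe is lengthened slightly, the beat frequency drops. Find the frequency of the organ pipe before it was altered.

Beat frequency = 8/5 = 1.6 Hz.
|f − 799| = 1.6, so the organ pipe was at either 797.4 Hz or 800.6 Hz.
A longer pipe has a lower fundamental; the adjustment lowers the organ pipe's frequency.
The beat rate fell, so the adjustment moved the organ pipe toward 799 Hz — it must have started above the reference.

800.6 Hz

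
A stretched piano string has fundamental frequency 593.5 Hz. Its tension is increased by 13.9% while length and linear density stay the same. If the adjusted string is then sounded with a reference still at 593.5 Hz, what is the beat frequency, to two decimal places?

For a string, f ∝ √T, so the new frequency is 593.5·√1.139 = 633.4066 Hz.
f_beat = |633.4066 − 593.5| = 39.91 Hz.

39.91 Hz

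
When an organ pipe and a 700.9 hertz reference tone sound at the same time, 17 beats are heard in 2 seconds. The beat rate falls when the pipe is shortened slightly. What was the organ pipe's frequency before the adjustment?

692.4 Hz

Beat frequency = 17/2 = 8.5 Hz.
|f − 700.9| = 8.5, so the organ pipe was at either 692.4 Hz or 709.4 Hz.
A shorter pipe has a higher fundamental; the adjustment raises the organ pipe's frequency.
The beat rate fell, so the adjustment moved the organ pipe toward 700.9 Hz — it must have started below the reference.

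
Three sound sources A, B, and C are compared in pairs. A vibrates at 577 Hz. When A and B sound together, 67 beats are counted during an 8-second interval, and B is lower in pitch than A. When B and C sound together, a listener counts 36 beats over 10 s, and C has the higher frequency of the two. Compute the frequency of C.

572.225 Hz

A–B: Beat frequency = 67/8 = 8.375 Hz.
B is below A, so f_B = 577 − 8.375 = 568.625 Hz.
B–C: Beat frequency = 36/10 = 3.6 Hz.
C is above B, so f_C = 568.625 + 3.6 = 572.225 Hz.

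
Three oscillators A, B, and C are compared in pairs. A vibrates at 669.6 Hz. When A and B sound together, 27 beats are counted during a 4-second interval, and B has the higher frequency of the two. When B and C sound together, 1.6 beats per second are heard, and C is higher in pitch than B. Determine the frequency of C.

677.95 Hz

A–B: Beat frequency = 27/4 = 6.75 Hz.
B is above A, so f_B = 669.6 + 6.75 = 676.35 Hz.
C is above B, so f_C = 676.35 + 1.6 = 677.95 Hz.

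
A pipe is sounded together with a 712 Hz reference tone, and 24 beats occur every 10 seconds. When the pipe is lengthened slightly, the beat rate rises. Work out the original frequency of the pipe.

Beat frequency = 24/10 = 2.4 Hz.
|f − 712| = 2.4, so the pipe was at either 709.6 Hz or 714.4 Hz.
A longer pipe has a lower fundamental; the adjustment lowers the pipe's frequency.
The beat rate rose, so the adjustment moved the pipe further from 712 Hz — it was already below the reference.

709.6 Hz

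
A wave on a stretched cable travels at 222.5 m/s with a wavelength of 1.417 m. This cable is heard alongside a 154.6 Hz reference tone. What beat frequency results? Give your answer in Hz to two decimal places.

Source frequency f = v/λ = 222.5/1.417 = 157.0219 Hz.
f_beat = |157.0219 − 154.6| = 2.42 Hz.

2.42 Hz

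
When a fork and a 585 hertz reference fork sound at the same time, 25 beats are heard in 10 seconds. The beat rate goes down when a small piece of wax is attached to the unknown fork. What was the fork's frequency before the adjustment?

Beat frequency = 25/10 = 2.5 Hz.
|f − 585| = 2.5, so the fork was at either 582.5 Hz or 587.5 Hz.
Loading a fork with wax lowers its frequency; the adjustment lowers the fork's frequency.
The beat rate fell, so the adjustment moved the fork toward 585 Hz — it must have started above the reference.

587.5 Hz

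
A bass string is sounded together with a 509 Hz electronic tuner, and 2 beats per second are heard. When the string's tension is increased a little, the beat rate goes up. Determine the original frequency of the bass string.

|f − 509| = 2, so the bass string was at either 507 Hz or 511 Hz.
Higher tension means higher frequency; the adjustment raises the bass string's frequency.
The beat rate rose, so the adjustment moved the bass string further from 509 Hz — it was already above the reference.

511 Hz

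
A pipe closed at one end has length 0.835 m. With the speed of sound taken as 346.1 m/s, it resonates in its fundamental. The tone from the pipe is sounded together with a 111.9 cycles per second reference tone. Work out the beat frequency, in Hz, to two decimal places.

Closed pipe (odd harmonics): f_n = n·v/(4L) = 1·346.1/(4·0.835) = 103.6228 Hz.
f_beat = |103.6228 − 111.9| = 8.28 Hz.

8.28 Hz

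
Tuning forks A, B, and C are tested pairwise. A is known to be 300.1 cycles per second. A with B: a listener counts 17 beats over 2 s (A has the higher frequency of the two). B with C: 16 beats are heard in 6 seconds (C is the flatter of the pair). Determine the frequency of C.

288.9333 Hz

A–B: Beat frequency = 17/2 = 8.5 Hz.
B is below A, so f_B = 300.1 − 8.5 = 291.6 Hz.
B–C: Beat frequency = 16/6 = 2.6667 Hz.
C is below B, so f_C = 291.6 − 2.6667 = 288.9333 Hz.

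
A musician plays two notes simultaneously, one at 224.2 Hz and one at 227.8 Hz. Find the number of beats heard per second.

Beats arise from superposition of two nearby frequencies; the beat rate is |f₁ − f₂|.
|224.2 − 227.8| = 3.6 Hz.

3.6 Hz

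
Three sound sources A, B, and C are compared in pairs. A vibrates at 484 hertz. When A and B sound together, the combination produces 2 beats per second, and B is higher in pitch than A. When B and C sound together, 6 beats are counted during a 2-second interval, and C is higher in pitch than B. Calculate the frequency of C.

489 Hz

B is above A, so f_B = 484 + 2 = 486 Hz.
B–C: Beat frequency = 6/2 = 3 Hz.
C is above B, so f_C = 486 + 3 = 489 Hz.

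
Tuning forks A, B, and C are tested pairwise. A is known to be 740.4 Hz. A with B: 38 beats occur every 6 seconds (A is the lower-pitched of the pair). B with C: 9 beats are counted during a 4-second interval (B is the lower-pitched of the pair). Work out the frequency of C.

748.9833 Hz

A–B: Beat frequency = 38/6 = 6.3333 Hz.
B is above A, so f_B = 740.4 + 6.3333 = 746.7333 Hz.
B–C: Beat frequency = 9/4 = 2.25 Hz.
C is above B, so f_C = 746.7333 + 2.25 = 748.9833 Hz.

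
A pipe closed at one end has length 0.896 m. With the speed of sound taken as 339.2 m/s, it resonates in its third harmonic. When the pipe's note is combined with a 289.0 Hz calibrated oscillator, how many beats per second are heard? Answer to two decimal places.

5.07 Hz

Closed pipe (odd harmonics): f_n = n·v/(4L) = 3·339.2/(4·0.896) = 283.9286 Hz.
f_beat = |283.9286 − 289.0| = 5.07 Hz.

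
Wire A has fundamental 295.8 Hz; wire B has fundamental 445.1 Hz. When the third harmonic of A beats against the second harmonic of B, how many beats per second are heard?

Third harmonic of the first: 3·295.8 = 887.4 Hz.
Second harmonic of the second: 2·445.1 = 890.2 Hz.
f_beat = |887.4 − 890.2| = 2.8 Hz.

2.8 Hz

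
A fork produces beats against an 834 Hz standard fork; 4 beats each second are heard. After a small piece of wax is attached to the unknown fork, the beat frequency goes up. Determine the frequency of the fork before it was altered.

830 Hz

|f − 834| = 4, so the fork was at either 830 Hz or 838 Hz.
Loading a fork with wax lowers its frequency; the adjustment lowers the fork's frequency.
The beat rate rose, so the adjustment moved the fork further from 834 Hz — it was already below the reference.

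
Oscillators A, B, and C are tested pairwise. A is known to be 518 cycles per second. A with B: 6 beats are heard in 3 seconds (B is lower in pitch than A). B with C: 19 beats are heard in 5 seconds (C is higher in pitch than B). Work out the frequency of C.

A–B: Beat frequency = 6/3 = 2 Hz.
B is below A, so f_B = 518 − 2 = 516 Hz.
B–C: Beat frequency = 19/5 = 3.8 Hz.
C is above B, so f_C = 516 + 3.8 = 519.8 Hz.

519.8 Hz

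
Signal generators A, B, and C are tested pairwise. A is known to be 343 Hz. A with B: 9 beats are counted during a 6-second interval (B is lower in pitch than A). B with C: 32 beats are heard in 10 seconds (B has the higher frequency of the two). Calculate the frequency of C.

A–B: Beat frequency = 9/6 = 1.5 Hz.
B is below A, so f_B = 343 − 1.5 = 341.5 Hz.
B–C: Beat frequency = 32/10 = 3.2 Hz.
C is below B, so f_C = 341.5 − 3.2 = 338.3 Hz.

338.3 Hz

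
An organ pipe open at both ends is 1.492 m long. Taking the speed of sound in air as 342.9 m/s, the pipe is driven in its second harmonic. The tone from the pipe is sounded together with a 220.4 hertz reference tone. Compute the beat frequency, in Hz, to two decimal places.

9.43 Hz

Open pipe: f_n = n·v/(2L) = 2·342.9/(2·1.492) = 229.8257 Hz.
f_beat = |229.8257 − 220.4| = 9.43 Hz.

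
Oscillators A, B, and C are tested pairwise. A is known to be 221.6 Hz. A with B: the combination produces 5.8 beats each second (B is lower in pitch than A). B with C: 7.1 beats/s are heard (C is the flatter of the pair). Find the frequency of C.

B is below A, so f_B = 221.6 − 5.8 = 215.8 Hz.
C is below B, so f_C = 215.8 − 7.1 = 208.7 Hz.

208.7 Hz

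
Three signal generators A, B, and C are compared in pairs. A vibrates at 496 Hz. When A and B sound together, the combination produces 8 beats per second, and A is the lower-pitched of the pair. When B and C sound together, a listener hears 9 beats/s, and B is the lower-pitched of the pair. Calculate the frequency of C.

B is above A, so f_B = 496 + 8 = 504 Hz.
C is above B, so f_C = 504 + 9 = 513 Hz.

513 Hz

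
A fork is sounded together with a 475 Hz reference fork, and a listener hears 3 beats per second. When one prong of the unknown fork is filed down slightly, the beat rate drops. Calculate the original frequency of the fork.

|f − 475| = 3, so the fork was at either 472 Hz or 478 Hz.
Filing a prong removes mass and raises the fork's frequency; the adjustment raises the fork's frequency.
The beat rate fell, so the adjustment moved the fork toward 475 Hz — it must have started below the reference.

472 Hz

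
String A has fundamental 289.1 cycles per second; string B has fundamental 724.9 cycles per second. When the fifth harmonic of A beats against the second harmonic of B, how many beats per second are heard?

4.3 Hz

Fifth harmonic of the first: 5·289.1 = 1445.5 Hz.
Second harmonic of the second: 2·724.9 = 1449.8 Hz.
f_beat = |1445.5 − 1449.8| = 4.3 Hz.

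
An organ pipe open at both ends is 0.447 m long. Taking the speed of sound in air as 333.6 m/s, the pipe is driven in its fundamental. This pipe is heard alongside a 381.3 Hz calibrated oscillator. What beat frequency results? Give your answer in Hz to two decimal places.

Open pipe: f_n = n·v/(2L) = 1·333.6/(2·0.447) = 373.1544 Hz.
f_beat = |373.1544 − 381.3| = 8.15 Hz.

8.15 Hz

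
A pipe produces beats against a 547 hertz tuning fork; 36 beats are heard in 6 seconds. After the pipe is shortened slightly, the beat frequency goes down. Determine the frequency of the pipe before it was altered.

541 Hz

Beat frequency = 36/6 = 6 Hz.
|f − 547| = 6, so the pipe was at either 541 Hz or 553 Hz.
A shorter pipe has a higher fundamental; the adjustment raises the pipe's frequency.
The beat rate fell, so the adjustment moved the pipe toward 547 Hz — it must have started below the reference.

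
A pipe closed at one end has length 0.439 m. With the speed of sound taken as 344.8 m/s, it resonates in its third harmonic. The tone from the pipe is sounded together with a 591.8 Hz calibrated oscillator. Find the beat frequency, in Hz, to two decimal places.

2.73 Hz

Closed pipe (odd harmonics): f_n = n·v/(4L) = 3·344.8/(4·0.439) = 589.0661 Hz.
f_beat = |589.0661 − 591.8| = 2.73 Hz.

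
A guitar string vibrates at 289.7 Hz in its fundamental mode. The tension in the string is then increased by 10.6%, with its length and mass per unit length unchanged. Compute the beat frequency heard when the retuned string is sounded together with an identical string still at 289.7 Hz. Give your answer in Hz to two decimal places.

14.97 Hz

For a string, f ∝ √T, so the new frequency is 289.7·√1.106 = 304.6675 Hz.
f_beat = |304.6675 − 289.7| = 14.97 Hz.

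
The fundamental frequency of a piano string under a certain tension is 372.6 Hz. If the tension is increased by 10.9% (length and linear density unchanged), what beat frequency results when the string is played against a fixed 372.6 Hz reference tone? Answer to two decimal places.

For a string, f ∝ √T, so the new frequency is 372.6·√1.109 = 392.3816 Hz.
f_beat = |392.3816 − 372.6| = 19.78 Hz.

19.78 Hz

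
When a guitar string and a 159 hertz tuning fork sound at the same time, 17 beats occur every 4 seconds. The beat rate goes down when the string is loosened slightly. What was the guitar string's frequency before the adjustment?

Beat frequency = 17/4 = 4.25 Hz.
|f − 159| = 4.25, so the guitar string was at either 154.75 Hz or 163.25 Hz.
Reducing tension lowers a string's frequency; the adjustment lowers the guitar string's frequency.
The beat rate fell, so the adjustment moved the guitar string toward 159 Hz — it must have started above the reference.

163.25 Hz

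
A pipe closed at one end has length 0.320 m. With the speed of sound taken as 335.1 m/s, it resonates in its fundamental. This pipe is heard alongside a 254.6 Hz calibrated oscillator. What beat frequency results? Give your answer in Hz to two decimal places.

Closed pipe (odd harmonics): f_n = n·v/(4L) = 1·335.1/(4·0.320) = 261.7969 Hz.
f_beat = |261.7969 − 254.6| = 7.20 Hz.

7.20 Hz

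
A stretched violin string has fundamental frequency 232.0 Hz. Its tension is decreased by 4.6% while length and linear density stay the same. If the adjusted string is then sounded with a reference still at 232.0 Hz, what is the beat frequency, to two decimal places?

For a string, f ∝ √T, so the new frequency is 232.0·√0.954 = 226.6012 Hz.
f_beat = |226.6012 − 232.0| = 5.40 Hz.

5.40 Hz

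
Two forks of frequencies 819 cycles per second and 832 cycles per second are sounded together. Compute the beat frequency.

f_beat = |f₁ − f₂|.
|819 − 832| = 13 Hz.

13 Hz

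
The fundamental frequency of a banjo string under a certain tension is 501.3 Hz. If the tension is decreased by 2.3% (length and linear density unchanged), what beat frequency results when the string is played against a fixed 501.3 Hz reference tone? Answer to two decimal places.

5.80 Hz

For a string, f ∝ √T, so the new frequency is 501.3·√0.977 = 495.5015 Hz.
f_beat = |495.5015 − 501.3| = 5.80 Hz.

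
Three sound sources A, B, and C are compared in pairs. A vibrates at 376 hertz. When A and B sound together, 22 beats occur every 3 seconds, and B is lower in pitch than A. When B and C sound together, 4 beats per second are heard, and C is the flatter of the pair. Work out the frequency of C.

A–B: Beat frequency = 22/3 = 7.3333 Hz.
B is below A, so f_B = 376 − 7.3333 = 368.6667 Hz.
C is below B, so f_C = 368.6667 − 4 = 364.6667 Hz.

364.6667 Hz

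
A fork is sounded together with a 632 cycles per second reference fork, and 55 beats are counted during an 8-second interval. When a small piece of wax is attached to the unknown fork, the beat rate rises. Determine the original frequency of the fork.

625.125 Hz

Beat frequency = 55/8 = 6.875 Hz.
|f − 632| = 6.875, so the fork was at either 625.125 Hz or 638.875 Hz.
Loading a fork with wax lowers its frequency; the adjustment lowers the fork's frequency.
The beat rate rose, so the adjustment moved the fork further from 632 Hz — it was already below the reference.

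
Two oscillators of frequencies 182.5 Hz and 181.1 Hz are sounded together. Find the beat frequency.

1.4 Hz

Beats arise from superposition of two nearby frequencies; the beat rate is |f₁ − f₂|.
|182.5 − 181.1| = 1.4 Hz.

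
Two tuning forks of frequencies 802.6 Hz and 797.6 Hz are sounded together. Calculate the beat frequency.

5 Hz

The beat frequency equals the magnitude of the frequency difference.
|802.6 − 797.6| = 5 Hz.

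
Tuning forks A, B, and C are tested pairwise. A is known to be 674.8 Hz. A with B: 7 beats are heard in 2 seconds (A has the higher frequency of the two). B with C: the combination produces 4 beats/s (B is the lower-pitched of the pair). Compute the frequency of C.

675.3 Hz

A–B: Beat frequency = 7/2 = 3.5 Hz.
B is below A, so f_B = 674.8 − 3.5 = 671.3 Hz.
C is above B, so f_C = 671.3 + 4 = 675.3 Hz.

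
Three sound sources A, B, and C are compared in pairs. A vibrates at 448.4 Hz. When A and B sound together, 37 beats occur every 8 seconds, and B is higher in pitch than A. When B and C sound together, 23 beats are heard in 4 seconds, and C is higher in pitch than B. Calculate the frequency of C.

458.775 Hz

A–B: Beat frequency = 37/8 = 4.625 Hz.
B is above A, so f_B = 448.4 + 4.625 = 453.025 Hz.
B–C: Beat frequency = 23/4 = 5.75 Hz.
C is above B, so f_C = 453.025 + 5.75 = 458.775 Hz.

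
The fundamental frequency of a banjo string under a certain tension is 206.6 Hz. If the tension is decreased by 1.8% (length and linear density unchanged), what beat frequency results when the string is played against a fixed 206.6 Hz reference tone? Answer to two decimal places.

1.87 Hz

For a string, f ∝ √T, so the new frequency is 206.6·√0.982 = 204.7322 Hz.
f_beat = |204.7322 − 206.6| = 1.87 Hz.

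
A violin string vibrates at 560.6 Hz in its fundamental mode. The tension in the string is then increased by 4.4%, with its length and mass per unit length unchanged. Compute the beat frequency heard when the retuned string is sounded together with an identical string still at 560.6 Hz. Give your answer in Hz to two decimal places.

12.20 Hz

For a string, f ∝ √T, so the new frequency is 560.6·√1.044 = 572.8004 Hz.
f_beat = |572.8004 − 560.6| = 12.20 Hz.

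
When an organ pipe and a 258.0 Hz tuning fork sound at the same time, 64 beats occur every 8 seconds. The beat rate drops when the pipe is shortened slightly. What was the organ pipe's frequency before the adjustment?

Beat frequency = 64/8 = 8 Hz.
|f − 258.0| = 8, so the organ pipe was at either 250 Hz or 266 Hz.
A shorter pipe has a higher fundamental; the adjustment raises the organ pipe's frequency.
The beat rate fell, so the adjustment moved the organ pipe toward 258.0 Hz — it must have started below the reference.

250 Hz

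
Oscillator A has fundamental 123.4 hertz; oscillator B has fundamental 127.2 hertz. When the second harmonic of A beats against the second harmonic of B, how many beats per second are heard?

Second harmonic of the first: 2·123.4 = 246.8 Hz.
Second harmonic of the second: 2·127.2 = 254.4 Hz.
f_beat = |246.8 − 254.4| = 7.6 Hz.

7.6 Hz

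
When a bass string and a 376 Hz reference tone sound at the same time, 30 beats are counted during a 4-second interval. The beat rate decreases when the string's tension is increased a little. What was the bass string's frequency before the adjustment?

368.5 Hz

Beat frequency = 30/4 = 7.5 Hz.
|f − 376| = 7.5, so the bass string was at either 368.5 Hz or 383.5 Hz.
Higher tension means higher frequency; the adjustment raises the bass string's frequency.
The beat rate fell, so the adjustment moved the bass string toward 376 Hz — it must have started below the reference.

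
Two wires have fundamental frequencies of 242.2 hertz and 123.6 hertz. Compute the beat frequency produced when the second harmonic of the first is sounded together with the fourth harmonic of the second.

10.0 Hz

Second harmonic of the first: 2·242.2 = 484.4 Hz.
Fourth harmonic of the second: 4·123.6 = 494.4 Hz.
f_beat = |484.4 − 494.4| = 10.0 Hz.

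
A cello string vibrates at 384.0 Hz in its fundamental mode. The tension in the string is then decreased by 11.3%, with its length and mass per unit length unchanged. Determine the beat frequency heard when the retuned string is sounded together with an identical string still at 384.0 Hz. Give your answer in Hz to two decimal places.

22.35 Hz

For a string, f ∝ √T, so the new frequency is 384.0·√0.887 = 361.6538 Hz.
f_beat = |361.6538 − 384.0| = 22.35 Hz.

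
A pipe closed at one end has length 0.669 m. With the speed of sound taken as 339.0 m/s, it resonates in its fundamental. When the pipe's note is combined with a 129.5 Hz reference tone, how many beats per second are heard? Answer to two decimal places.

Closed pipe (odd harmonics): f_n = n·v/(4L) = 1·339.0/(4·0.669) = 126.6816 Hz.
f_beat = |126.6816 − 129.5| = 2.82 Hz.

2.82 Hz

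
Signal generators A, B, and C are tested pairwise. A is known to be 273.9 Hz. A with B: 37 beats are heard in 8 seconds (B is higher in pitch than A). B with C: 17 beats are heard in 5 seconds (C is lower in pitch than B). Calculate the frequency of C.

A–B: Beat frequency = 37/8 = 4.625 Hz.
B is above A, so f_B = 273.9 + 4.625 = 278.525 Hz.
B–C: Beat frequency = 17/5 = 3.4 Hz.
C is below B, so f_C = 278.525 − 3.4 = 275.125 Hz.

275.125 Hz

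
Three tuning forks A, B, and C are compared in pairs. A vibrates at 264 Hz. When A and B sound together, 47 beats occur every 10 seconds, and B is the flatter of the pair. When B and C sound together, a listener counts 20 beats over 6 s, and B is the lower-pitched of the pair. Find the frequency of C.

262.6333 Hz

A–B: Beat frequency = 47/10 = 4.7 Hz.
B is below A, so f_B = 264 − 4.7 = 259.3 Hz.
B–C: Beat frequency = 20/6 = 3.3333 Hz.
C is above B, so f_C = 259.3 + 3.3333 = 262.6333 Hz.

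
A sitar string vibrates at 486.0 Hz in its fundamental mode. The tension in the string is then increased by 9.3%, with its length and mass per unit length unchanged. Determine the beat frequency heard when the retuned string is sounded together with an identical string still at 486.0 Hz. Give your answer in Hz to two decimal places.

22.10 Hz

For a string, f ∝ √T, so the new frequency is 486.0·√1.093 = 508.0967 Hz.
f_beat = |508.0967 − 486.0| = 22.10 Hz.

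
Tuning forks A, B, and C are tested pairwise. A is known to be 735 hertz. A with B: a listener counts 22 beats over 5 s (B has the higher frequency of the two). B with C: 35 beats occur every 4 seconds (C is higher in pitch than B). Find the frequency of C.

748.15 Hz

A–B: Beat frequency = 22/5 = 4.4 Hz.
B is above A, so f_B = 735 + 4.4 = 739.4 Hz.
B–C: Beat frequency = 35/4 = 8.75 Hz.
C is above B, so f_C = 739.4 + 8.75 = 748.15 Hz.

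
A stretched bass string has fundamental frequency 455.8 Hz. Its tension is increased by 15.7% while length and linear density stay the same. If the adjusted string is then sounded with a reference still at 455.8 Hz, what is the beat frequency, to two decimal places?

34.48 Hz

For a string, f ∝ √T, so the new frequency is 455.8·√1.157 = 490.2764 Hz.
f_beat = |490.2764 − 455.8| = 34.48 Hz.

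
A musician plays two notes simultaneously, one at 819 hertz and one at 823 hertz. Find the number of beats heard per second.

f_beat = |f₁ − f₂|.
|819 − 823| = 4 Hz.

4 Hz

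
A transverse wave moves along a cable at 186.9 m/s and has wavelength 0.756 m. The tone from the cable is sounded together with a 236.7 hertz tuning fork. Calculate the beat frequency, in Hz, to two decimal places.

Source frequency f = v/λ = 186.9/0.756 = 247.2222 Hz.
f_beat = |247.2222 − 236.7| = 10.52 Hz.

10.52 Hz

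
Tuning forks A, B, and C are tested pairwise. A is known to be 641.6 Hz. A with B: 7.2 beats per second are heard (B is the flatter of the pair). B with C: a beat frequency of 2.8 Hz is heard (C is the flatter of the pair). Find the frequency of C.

631.6 Hz

B is below A, so f_B = 641.6 − 7.2 = 634.4 Hz.
C is below B, so f_C = 634.4 − 2.8 = 631.6 Hz.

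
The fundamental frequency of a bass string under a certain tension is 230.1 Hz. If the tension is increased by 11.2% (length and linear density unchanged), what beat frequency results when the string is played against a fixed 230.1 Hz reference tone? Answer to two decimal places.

12.54 Hz

For a string, f ∝ √T, so the new frequency is 230.1·√1.112 = 242.6437 Hz.
f_beat = |242.6437 − 230.1| = 12.54 Hz.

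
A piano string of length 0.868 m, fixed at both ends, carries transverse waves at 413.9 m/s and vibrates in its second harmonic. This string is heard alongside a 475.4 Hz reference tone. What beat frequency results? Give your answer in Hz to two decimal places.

1.44 Hz

For a string fixed at both ends, f_n = n·v/(2L) = 2·413.9/(2·0.868) = 476.8433 Hz.
f_beat = |476.8433 − 475.4| = 1.44 Hz.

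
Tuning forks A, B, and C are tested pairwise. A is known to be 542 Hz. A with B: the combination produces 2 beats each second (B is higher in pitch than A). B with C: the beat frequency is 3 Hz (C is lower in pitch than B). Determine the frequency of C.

B is above A, so f_B = 542 + 2 = 544 Hz.
C is below B, so f_C = 544 − 3 = 541 Hz.

541 Hz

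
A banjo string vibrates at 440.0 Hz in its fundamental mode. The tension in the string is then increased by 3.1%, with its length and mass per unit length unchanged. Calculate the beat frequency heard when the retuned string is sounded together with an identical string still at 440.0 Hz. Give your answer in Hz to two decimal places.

For a string, f ∝ √T, so the new frequency is 440.0·√1.031 = 446.7679 Hz.
f_beat = |446.7679 − 440.0| = 6.77 Hz.

6.77 Hz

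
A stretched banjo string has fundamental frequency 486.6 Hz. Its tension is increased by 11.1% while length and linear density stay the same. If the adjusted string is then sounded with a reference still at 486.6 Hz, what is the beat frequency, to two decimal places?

26.30 Hz

For a string, f ∝ √T, so the new frequency is 486.6·√1.111 = 512.8958 Hz.
f_beat = |512.8958 − 486.6| = 26.30 Hz.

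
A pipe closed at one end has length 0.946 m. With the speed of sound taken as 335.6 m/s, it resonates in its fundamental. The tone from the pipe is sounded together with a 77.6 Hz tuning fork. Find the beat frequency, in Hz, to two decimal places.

11.09 Hz

Closed pipe (odd harmonics): f_n = n·v/(4L) = 1·335.6/(4·0.946) = 88.6892 Hz.
f_beat = |88.6892 − 77.6| = 11.09 Hz.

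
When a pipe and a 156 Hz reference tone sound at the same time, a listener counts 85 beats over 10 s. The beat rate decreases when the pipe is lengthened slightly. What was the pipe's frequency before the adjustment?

164.5 Hz

Beat frequency = 85/10 = 8.5 Hz.
|f − 156| = 8.5, so the pipe was at either 147.5 Hz or 164.5 Hz.
A longer pipe has a lower fundamental; the adjustment lowers the pipe's frequency.
The beat rate fell, so the adjustment moved the pipe toward 156 Hz — it must have started above the reference.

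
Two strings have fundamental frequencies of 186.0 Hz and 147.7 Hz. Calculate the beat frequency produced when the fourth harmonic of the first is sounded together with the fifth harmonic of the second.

5.5 Hz

Fourth harmonic of the first: 4·186.0 = 744.0 Hz.
Fifth harmonic of the second: 5·147.7 = 738.5 Hz.
f_beat = |744.0 − 738.5| = 5.5 Hz.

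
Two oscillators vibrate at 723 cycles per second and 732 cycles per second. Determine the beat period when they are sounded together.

0.111 s

f_beat = |723 − 732| = 9 Hz.
Beat period T = 1 / f_beat = 1 / 9 s.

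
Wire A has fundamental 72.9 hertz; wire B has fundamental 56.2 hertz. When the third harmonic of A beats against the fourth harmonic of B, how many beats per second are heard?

Third harmonic of the first: 3·72.9 = 218.7 Hz.
Fourth harmonic of the second: 4·56.2 = 224.8 Hz.
f_beat = |218.7 − 224.8| = 6.1 Hz.

6.1 Hz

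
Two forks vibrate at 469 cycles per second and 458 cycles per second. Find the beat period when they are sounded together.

0.091 s

f_beat = |469 − 458| = 11 Hz.
Beat period T = 1 / f_beat = 1 / 11 s.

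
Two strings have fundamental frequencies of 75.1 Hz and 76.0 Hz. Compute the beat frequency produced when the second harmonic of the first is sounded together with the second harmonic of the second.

1.8 Hz

Second harmonic of the first: 2·75.1 = 150.2 Hz.
Second harmonic of the second: 2·76.0 = 152.0 Hz.
f_beat = |150.2 − 152.0| = 1.8 Hz.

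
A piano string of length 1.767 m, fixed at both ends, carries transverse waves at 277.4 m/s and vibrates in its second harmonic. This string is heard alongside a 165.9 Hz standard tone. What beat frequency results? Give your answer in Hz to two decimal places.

8.91 Hz

For a string fixed at both ends, f_n = n·v/(2L) = 2·277.4/(2·1.767) = 156.9892 Hz.
f_beat = |156.9892 − 165.9| = 8.91 Hz.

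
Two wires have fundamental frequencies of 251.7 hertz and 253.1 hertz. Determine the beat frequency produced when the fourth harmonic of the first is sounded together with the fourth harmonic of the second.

5.6 Hz

Fourth harmonic of the first: 4·251.7 = 1006.8 Hz.
Fourth harmonic of the second: 4·253.1 = 1012.4 Hz.
f_beat = |1006.8 − 1012.4| = 5.6 Hz.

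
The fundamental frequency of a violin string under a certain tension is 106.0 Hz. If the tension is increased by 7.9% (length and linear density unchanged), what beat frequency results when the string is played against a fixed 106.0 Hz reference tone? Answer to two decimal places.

4.11 Hz

For a string, f ∝ √T, so the new frequency is 106.0·√1.079 = 110.1074 Hz.
f_beat = |110.1074 − 106.0| = 4.11 Hz.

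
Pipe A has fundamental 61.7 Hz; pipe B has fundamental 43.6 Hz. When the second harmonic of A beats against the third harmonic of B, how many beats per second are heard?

7.4 Hz

Second harmonic of the first: 2·61.7 = 123.4 Hz.
Third harmonic of the second: 3·43.6 = 130.8 Hz.
f_beat = |123.4 − 130.8| = 7.4 Hz.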